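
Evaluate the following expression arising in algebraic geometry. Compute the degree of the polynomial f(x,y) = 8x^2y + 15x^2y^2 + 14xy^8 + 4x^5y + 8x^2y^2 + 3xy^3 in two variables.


Examine each term for its total degree (sum of exponents).
  Term '8x^2y' has total degree 2+1 = 3.
  Term '15x^2y^2' has total degree 2+2 = 4.
  Term '14xy^8' has total degree 1+8 = 9.
  Term '4x^5y' has total degree 5+1 = 6.
  Term '8x^2y^2' has total degree 2+2 = 4.
  Term '3xy^3' has total degree 1+3 = 4.
The maximum total degree among all terms is 9.

9


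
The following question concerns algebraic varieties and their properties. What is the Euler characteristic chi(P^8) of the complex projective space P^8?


The complex projective space P^8 has one cell in each even real dimension 0, 2, ..., 16.
The cohomology groups are H^{2k}(P^8) = Z for k = 0,...,8, and 0 otherwise.
Euler characteristic = sum of Betti numbers = 1 per even-dimensional cohomology group.
chi(P^8) = 8 + 1 = 9

9


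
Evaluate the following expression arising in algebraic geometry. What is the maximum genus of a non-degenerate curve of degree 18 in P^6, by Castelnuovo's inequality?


Castelnuovo's bound: write d - 1 = m(r-1) + epsilon with 0 <= epsilon < r-1.
d - 1 = 18 - 1 = 17
r - 1 = 6 - 1 = 5
17 = 3*5 + 2, so m = 3, epsilon = 2
pi(d, r) = m(m-1)(r-1)/2 + m*epsilon
= 3*2*5/2 + 3*2
= 30/2 + 6
= 15 + 6 = 21

21


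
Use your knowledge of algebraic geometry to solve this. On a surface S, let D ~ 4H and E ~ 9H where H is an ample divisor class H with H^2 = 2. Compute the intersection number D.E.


Using bilinearity of the intersection pairing on a surface S:
(aH).(bH) = ab * (H.H)
We have H^2 = 2.
D.E = (4H).(9H) = 4*9*2
= 36*2
= 72

72


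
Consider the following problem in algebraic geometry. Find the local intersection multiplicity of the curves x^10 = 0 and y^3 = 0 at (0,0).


The intersection multiplicity of V(x^a) and V(y^b) at the origin is:
I(O; V(x^10), V(y^3)) = dim_k(k[x,y]/(x^10, y^3))
A basis for k[x,y]/(x^10, y^3) is the set of monomials x^i * y^j
where 0 <= i < 10 and 0 <= j < 3.
The number of such monomials is 10 * 3 = 30

30


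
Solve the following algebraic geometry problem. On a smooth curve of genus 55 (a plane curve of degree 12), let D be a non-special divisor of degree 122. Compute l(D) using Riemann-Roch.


First, compute the genus of a smooth plane curve of degree 12:
g = (d-1)(d-2)/2 = (12-1)(12-2)/2 = 55
For a non-special divisor D (i.e., h^1(D) = 0), Riemann-Roch gives:
l(D) = deg(D) - g + 1
Since deg(D) = 122 >= 2g - 1 = 109, D is non-special.
l(D) = 122 - 55 + 1 = 68

68


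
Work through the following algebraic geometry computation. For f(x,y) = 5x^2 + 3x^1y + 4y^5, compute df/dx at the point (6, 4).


df/dx = 2*5*x^1 + 1*3*x^0*y
At (6,4): 2*5*6^1 + 1*3*6^0*4
= 60 + 12
= 72

72


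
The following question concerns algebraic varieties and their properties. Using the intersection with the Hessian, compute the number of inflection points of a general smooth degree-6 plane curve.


For a general smooth plane curve C of degree d, the inflection points are
the intersection of C with its Hessian curve, which has degree 3(d-2).
By Bezout, the total intersection number is d * 3(d-2) = 6 * 12 = 72.
For a general curve every flex is ordinary, so each contributes
multiplicity 1 to C·Hess(C), and the number of distinct inflection
points is 3d(d-2).
Inflection points = 3*6*(6-2) = 3*6*4 = 72

72


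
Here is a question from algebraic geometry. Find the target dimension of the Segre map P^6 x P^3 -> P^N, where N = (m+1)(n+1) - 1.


The Segre embedding maps P^m x P^n into P^N via
all products of coordinates from each factor.
N = (m+1)(n+1) - 1
N = (6+1)(3+1) - 1
N = 7*4 - 1
N = 28 - 1 = 27

27


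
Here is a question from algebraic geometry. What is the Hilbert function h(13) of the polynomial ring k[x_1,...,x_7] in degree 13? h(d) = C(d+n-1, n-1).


The Hilbert function for the polynomial ring in 7 variables is:
h(d) = C(d+n-1, n-1)
h(13) = C(13+7-1, 7-1) = C(19, 6)
= 19! / (6! * 13!)
= 27132

27132


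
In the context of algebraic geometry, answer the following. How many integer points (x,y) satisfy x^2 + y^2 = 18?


Systematically check integer values of x where x^2 <= 18.
For each valid x, check if 18 - x^2 is a perfect square.
x=3: 18 - 9 = 9, sqrt = 3 (valid)
Total integer solutions found: 4

4


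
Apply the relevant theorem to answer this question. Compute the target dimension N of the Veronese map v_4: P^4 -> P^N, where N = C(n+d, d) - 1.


The Veronese embedding v_d: P^n -> P^N maps each point to all
degree-d monomials in n+1 homogeneous coordinates.
N = C(n+d, d) - 1
N = C(4+4, 4) - 1
N = C(8, 4) - 1
C(8, 4) = 70
N = 70 - 1 = 69

69


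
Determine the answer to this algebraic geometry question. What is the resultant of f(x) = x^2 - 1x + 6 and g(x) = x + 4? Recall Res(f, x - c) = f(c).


For Res(f, x - c), we evaluate f at x = c.
f(-4) = (-4)^2 - 1*(-4) + 6
= 16 + 4 + 6
= 20 + 6 = 26
Res(f, g) = 26

26


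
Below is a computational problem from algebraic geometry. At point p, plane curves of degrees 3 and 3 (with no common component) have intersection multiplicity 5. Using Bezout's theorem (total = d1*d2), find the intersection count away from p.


By Bezout's theorem, the total intersection number is d1 * d2.
Total = 3 * 3 = 9
Intersection multiplicity at p = 5
Remaining intersections = 9 - 5 = 4

4


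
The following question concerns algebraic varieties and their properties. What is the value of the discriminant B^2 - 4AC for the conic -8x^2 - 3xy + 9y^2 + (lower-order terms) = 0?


The discriminant of a conic Ax^2 + Bxy + Cy^2 + ... = 0 is B^2 - 4AC.
B^2 = (-3)^2 = 9
4AC = 4*(-8)*9 = -288
Discriminant = 9 + 288 = 297

297


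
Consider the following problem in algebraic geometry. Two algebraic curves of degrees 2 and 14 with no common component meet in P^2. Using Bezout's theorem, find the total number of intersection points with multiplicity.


Bezout's theorem states the intersection count equals the product of degrees.
Intersection count = 2 * 14 = 28

28


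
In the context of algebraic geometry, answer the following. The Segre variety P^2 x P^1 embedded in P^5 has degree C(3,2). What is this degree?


The degree of the Segre variety P^2 x P^1 is C(m+n, m).
= C(3, 2)
= 3

3


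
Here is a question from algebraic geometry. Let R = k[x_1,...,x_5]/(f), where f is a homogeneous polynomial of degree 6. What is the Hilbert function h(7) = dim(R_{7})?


For R = k[x_1,...,x_n]/(f) with f homogeneous of degree e:
The Hilbert series is (1 - t^e)/(1 - t)^n.
So h(d) = C(d+n-1, n-1) - C(d-e+n-1, n-1) for d >= e.
With n=5, e=6, d=7:
C(7+5-1, 5-1) = C(11, 4) = 330
C(7-6+5-1, 5-1) = C(5, 4) = 5
h(7) = 330 - 5 = 325

325


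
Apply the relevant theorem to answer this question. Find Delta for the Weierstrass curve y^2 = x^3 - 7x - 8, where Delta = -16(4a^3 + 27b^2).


Compute each component:
4a^3 = 4*(-7)^3 = 4*(-343) = -1372
27b^2 = 27*(-8)^2 = 27*64 = 1728
4a^3 + 27b^2 = -1372 + 1728 = 356
Delta = -16*356 = -5696

-5696


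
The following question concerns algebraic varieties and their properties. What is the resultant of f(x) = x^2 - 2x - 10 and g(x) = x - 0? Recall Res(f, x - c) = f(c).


For Res(f, x - c), we evaluate f at x = c.
f(0) = 0^2 - 2*0 - 10
= 0 + 0 - 10
= 0 - 10 = -10
Res(f, g) = -10

-10


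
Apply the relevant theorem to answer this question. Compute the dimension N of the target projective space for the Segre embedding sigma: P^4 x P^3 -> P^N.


The Segre embedding maps P^m x P^n into P^N via
all products of coordinates from each factor.
N = (m+1)(n+1) - 1
N = (4+1)(3+1) - 1
N = 5*4 - 1
N = 20 - 1 = 19

19


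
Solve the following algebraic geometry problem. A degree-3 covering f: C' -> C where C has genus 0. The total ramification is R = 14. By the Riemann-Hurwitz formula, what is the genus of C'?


Riemann-Hurwitz formula: 2g' - 2 = d(2g - 2) + R
Given: d = 3, g = 0, R = 14
2g' - 2 = 3*(2*0 - 2) + 14
2g' - 2 = 3*(-2) + 14
2g' - 2 = -6 + 14 = 8
2g' = 10
g' = 5

5


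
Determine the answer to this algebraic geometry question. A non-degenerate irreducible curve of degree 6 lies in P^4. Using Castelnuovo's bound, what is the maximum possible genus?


Castelnuovo's bound: write d - 1 = m(r-1) + epsilon with 0 <= epsilon < r-1.
d - 1 = 6 - 1 = 5
r - 1 = 4 - 1 = 3
5 = 1*3 + 2, so m = 1, epsilon = 2
pi(d, r) = m(m-1)(r-1)/2 + m*epsilon
= 1*0*3/2 + 1*2
= 0/2 + 2
= 0 + 2 = 2

2


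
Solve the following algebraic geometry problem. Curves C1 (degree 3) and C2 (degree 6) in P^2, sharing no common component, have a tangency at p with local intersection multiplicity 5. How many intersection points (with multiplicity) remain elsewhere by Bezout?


By Bezout's theorem, the total intersection number is d1 * d2.
Total = 3 * 6 = 18
Intersection multiplicity at p = 5
Remaining intersections = 18 - 5 = 13

13


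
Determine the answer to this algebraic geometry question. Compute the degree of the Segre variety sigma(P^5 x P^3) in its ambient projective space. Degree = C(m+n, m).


The degree of the Segre variety P^5 x P^3 is C(m+n, m).
= C(8, 5)
= 56

56


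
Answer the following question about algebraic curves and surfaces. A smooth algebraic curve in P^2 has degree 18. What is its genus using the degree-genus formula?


Using the genus formula for smooth plane curves:
g = (d-1)(d-2)/2
g = (18-1)(18-2)/2
g = 17*16/2
g = 272/2 = 136

136


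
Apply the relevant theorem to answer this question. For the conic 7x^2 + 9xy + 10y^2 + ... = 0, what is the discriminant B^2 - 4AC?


The discriminant of a conic Ax^2 + Bxy + Cy^2 + ... = 0 is B^2 - 4AC.
B^2 = 9^2 = 81
4AC = 4*7*10 = 280
Discriminant = 81 - 280 = -199

-199


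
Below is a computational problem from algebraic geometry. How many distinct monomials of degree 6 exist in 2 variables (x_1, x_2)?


The number of degree-6 monomials in 2 variables is C(d+n-1, n-1).
= C(6+2-1, 2-1) = C(7, 1)
= 7

7


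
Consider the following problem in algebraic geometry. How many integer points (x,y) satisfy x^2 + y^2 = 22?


Systematically check integer values of x where x^2 <= 22.
For each valid x, check if 22 - x^2 is a perfect square.
Total integer solutions found: 0

0


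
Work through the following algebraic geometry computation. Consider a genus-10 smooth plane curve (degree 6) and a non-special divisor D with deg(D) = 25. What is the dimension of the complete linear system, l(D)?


First, compute the genus of a smooth plane curve of degree 6:
g = (d-1)(d-2)/2 = (6-1)(6-2)/2 = 10
For a non-special divisor D (i.e., h^1(D) = 0), Riemann-Roch gives:
l(D) = deg(D) - g + 1
Since deg(D) = 25 >= 2g - 1 = 19, D is non-special.
l(D) = 25 - 10 + 1 = 16

16


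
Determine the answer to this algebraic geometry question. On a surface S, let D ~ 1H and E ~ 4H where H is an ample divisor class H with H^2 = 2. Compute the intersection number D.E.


Using bilinearity of the intersection pairing on a surface S:
(aH).(bH) = ab * (H.H)
We have H^2 = 2.
D.E = (1H).(4H) = 1*4*2
= 4*2
= 8

8


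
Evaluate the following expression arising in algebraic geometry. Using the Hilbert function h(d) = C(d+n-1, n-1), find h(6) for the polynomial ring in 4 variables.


The Hilbert function for the polynomial ring in 4 variables is:
h(d) = C(d+n-1, n-1)
h(6) = C(6+4-1, 4-1) = C(9, 3)
= 9! / (3! * 6!)
= 84

84


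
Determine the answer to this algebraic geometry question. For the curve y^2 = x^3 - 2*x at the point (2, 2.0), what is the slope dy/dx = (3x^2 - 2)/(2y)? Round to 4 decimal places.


Using implicit differentiation of y^2 = x^3 - 2*x:
2y * dy/dx = 3x^2 - 2
dy/dx = (3x^2 - 2)/(2y)
Numerator: 3*2^2 - 2 = 10
Denominator: 2*2.0 = 4.0
dy/dx = 10/4.0 = 2.5000

2.5000


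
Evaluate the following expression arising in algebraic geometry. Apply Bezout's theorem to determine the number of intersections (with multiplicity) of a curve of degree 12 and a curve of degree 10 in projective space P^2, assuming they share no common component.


Bezout's theorem states the intersection count equals the product of degrees.
Intersection count = 12 * 10 = 120

120


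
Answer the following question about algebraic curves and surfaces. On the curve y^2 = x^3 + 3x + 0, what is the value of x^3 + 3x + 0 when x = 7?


Compute x^3 + 3x + 0 at x = 7:
x^3 = 7^3 = 343
3*x = 3*7 = 21
Sum: 343 + 21 + 0 = 364

364


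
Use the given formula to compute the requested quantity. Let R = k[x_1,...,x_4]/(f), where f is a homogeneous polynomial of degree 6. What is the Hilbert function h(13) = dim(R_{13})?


For R = k[x_1,...,x_n]/(f) with f homogeneous of degree e:
The Hilbert series is (1 - t^e)/(1 - t)^n.
So h(d) = C(d+n-1, n-1) - C(d-e+n-1, n-1) for d >= e.
With n=4, e=6, d=13:
C(13+4-1, 4-1) = C(16, 3) = 560
C(13-6+4-1, 4-1) = C(10, 3) = 120
h(13) = 560 - 120 = 440

440


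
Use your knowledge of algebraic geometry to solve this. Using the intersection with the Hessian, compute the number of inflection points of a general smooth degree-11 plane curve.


For a general smooth plane curve C of degree d, the inflection points are
the intersection of C with its Hessian curve, which has degree 3(d-2).
By Bezout, the total intersection number is d * 3(d-2) = 11 * 27 = 297.
For a general curve every flex is ordinary, so each contributes
multiplicity 1 to C·Hess(C), and the number of distinct inflection
points is 3d(d-2).
Inflection points = 3*11*(11-2) = 3*11*9 = 297

297


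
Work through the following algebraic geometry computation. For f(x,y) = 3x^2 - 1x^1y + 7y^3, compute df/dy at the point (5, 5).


df/dy = (-1)*x^1 + 3*7*y^2
At (5,5): (-1)*5^1 + 3*7*5^2
= -5 + 525
= 520

520


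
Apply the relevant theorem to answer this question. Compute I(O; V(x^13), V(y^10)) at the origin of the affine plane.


The intersection multiplicity of V(x^a) and V(y^b) at the origin is:
I(O; V(x^13), V(y^10)) = dim_k(k[x,y]/(x^13, y^10))
A basis for k[x,y]/(x^13, y^10) is the set of monomials x^i * y^j
where 0 <= i < 13 and 0 <= j < 10.
The number of such monomials is 13 * 10 = 130

130


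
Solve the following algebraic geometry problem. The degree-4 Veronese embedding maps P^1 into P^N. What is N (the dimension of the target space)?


The Veronese embedding v_d: P^n -> P^N maps each point to all
degree-d monomials in n+1 homogeneous coordinates.
N = C(n+d, d) - 1
N = C(1+4, 4) - 1
N = C(5, 4) - 1
C(5, 4) = 5
N = 5 - 1 = 4

4


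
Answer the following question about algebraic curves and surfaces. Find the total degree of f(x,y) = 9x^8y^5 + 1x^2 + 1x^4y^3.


Examine each term for its total degree (sum of exponents).
  Term '9x^8y^5' has total degree 8+5 = 13.
  Term '1x^2' has total degree 2+0 = 2.
  Term '1x^4y^3' has total degree 4+3 = 7.
The maximum total degree among all terms is 13.

13


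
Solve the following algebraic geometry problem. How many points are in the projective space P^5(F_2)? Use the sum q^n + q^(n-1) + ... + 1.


P^5(F_2) has (q^(n+1) - 1)/(q - 1) points.
= 2^5 + 2^4 + 2^3 + 2^2 + 2^1 + 2^0
= 32 + 16 + 8 + 4 + 2 + 1
= 63

63


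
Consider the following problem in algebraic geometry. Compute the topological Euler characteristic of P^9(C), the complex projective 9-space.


The complex projective space P^9 has one cell in each even real dimension 0, 2, ..., 18.
The cohomology groups are H^{2k}(P^9) = Z for k = 0,...,9, and 0 otherwise.
Euler characteristic = sum of Betti numbers = 1 per even-dimensional cohomology group.
chi(P^9) = 9 + 1 = 10

10


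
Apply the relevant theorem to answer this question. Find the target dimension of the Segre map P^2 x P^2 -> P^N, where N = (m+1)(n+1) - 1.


The Segre embedding maps P^m x P^n into P^N via
all products of coordinates from each factor.
N = (m+1)(n+1) - 1
N = (2+1)(2+1) - 1
N = 3*3 - 1
N = 9 - 1 = 8

8


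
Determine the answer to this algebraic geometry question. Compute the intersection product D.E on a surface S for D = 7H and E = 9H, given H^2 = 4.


Using bilinearity of the intersection pairing on a surface S:
(aH).(bH) = ab * (H.H)
We have H^2 = 4.
D.E = (7H).(9H) = 7*9*4
= 63*4
= 252

252


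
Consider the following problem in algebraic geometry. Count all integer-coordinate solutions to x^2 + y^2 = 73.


Systematically check integer values of x where x^2 <= 73.
For each valid x, check if 73 - x^2 is a perfect square.
x=3: 73 - 9 = 64, sqrt = 8 (valid)
x=8: 73 - 64 = 9, sqrt = 3 (valid)
Total integer solutions found: 8

8


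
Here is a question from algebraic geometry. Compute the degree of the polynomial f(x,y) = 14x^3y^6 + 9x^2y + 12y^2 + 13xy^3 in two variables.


Examine each term for its total degree (sum of exponents).
  Term '14x^3y^6' has total degree 3+6 = 9.
  Term '9x^2y' has total degree 2+1 = 3.
  Term '12y^2' has total degree 0+2 = 2.
  Term '13xy^3' has total degree 1+3 = 4.
The maximum total degree among all terms is 9.

9


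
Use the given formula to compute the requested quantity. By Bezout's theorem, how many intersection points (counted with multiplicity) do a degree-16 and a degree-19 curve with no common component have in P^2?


Bezout's theorem states the intersection count equals the product of degrees.
Intersection count = 16 * 19 = 304

304


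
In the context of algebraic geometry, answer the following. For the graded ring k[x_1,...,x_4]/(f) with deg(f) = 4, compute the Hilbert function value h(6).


For R = k[x_1,...,x_n]/(f) with f homogeneous of degree e:
The Hilbert series is (1 - t^e)/(1 - t)^n.
So h(d) = C(d+n-1, n-1) - C(d-e+n-1, n-1) for d >= e.
With n=4, e=4, d=6:
C(6+4-1, 4-1) = C(9, 3) = 84
C(6-4+4-1, 4-1) = C(5, 3) = 10
h(6) = 84 - 10 = 74

74


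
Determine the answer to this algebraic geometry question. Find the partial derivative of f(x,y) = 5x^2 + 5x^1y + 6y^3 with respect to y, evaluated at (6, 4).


df/dy = 5*x^1 + 3*6*y^2
At (6,4): 5*6^1 + 3*6*4^2
= 30 + 288
= 318

318


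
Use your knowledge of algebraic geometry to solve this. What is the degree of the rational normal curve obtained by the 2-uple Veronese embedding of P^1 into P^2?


The rational normal curve in P^2 is the image of P^1 under the 2-uple Veronese.
A general hyperplane in P^2 pulls back to a degree-2 form on P^1, which has 2 zeros,
so the curve meets a general hyperplane in 2 points. Degree = 2.

2


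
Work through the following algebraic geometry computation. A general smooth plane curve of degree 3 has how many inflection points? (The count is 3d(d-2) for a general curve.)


For a general smooth plane curve C of degree d, the inflection points are
the intersection of C with its Hessian curve, which has degree 3(d-2).
By Bezout, the total intersection number is d * 3(d-2) = 3 * 3 = 9.
For a general curve every flex is ordinary, so each contributes
multiplicity 1 to C·Hess(C), and the number of distinct inflection
points is 3d(d-2).
Inflection points = 3*3*(3-2) = 3*3*1 = 9

9


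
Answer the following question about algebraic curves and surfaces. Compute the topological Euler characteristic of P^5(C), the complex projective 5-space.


The complex projective space P^5 has one cell in each even real dimension 0, 2, ..., 10.
The cohomology groups are H^{2k}(P^5) = Z for k = 0,...,5, and 0 otherwise.
Euler characteristic = sum of Betti numbers = 1 per even-dimensional cohomology group.
chi(P^5) = 5 + 1 = 6

6


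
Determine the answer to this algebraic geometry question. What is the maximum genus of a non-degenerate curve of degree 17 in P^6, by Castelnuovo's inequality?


Castelnuovo's bound: write d - 1 = m(r-1) + epsilon with 0 <= epsilon < r-1.
d - 1 = 17 - 1 = 16
r - 1 = 6 - 1 = 5
16 = 3*5 + 1, so m = 3, epsilon = 1
pi(d, r) = m(m-1)(r-1)/2 + m*epsilon
= 3*2*5/2 + 3*1
= 30/2 + 3
= 15 + 3 = 18

18


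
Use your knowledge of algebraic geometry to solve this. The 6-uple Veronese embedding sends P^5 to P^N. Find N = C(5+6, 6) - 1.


The Veronese embedding v_d: P^n -> P^N maps each point to all
degree-d monomials in n+1 homogeneous coordinates.
N = C(n+d, d) - 1
N = C(5+6, 6) - 1
N = C(11, 6) - 1
C(11, 6) = 462
N = 462 - 1 = 461

461


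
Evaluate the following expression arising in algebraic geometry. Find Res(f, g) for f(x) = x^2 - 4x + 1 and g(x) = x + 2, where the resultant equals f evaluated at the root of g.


For Res(f, x - c), we evaluate f at x = c.
f(-2) = (-2)^2 - 4*(-2) + 1
= 4 + 8 + 1
= 12 + 1 = 13
Res(f, g) = 13

13


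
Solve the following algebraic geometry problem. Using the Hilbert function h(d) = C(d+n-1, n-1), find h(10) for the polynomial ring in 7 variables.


The Hilbert function for the polynomial ring in 7 variables is:
h(d) = C(d+n-1, n-1)
h(10) = C(10+7-1, 7-1) = C(16, 6)
= 16! / (6! * 10!)
= 8008

8008


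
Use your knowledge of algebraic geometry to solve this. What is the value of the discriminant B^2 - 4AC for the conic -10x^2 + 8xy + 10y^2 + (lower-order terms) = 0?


The discriminant of a conic Ax^2 + Bxy + Cy^2 + ... = 0 is B^2 - 4AC.
B^2 = 8^2 = 64
4AC = 4*(-10)*10 = -400
Discriminant = 64 + 400 = 464

464


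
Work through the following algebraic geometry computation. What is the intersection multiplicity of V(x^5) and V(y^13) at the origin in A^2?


The intersection multiplicity of V(x^a) and V(y^b) at the origin is:
I(O; V(x^5), V(y^13)) = dim_k(k[x,y]/(x^5, y^13))
A basis for k[x,y]/(x^5, y^13) is the set of monomials x^i * y^j
where 0 <= i < 5 and 0 <= j < 13.
The number of such monomials is 5 * 13 = 65

65


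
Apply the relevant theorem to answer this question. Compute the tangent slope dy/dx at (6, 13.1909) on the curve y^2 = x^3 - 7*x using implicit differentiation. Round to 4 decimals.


Using implicit differentiation of y^2 = x^3 - 7*x:
2y * dy/dx = 3x^2 - 7
dy/dx = (3x^2 - 7)/(2y)
Numerator: 3*6^2 - 7 = 101
Denominator: 2*13.1909 = 26.3818
dy/dx = 101/26.3818 = 3.8284

3.8284


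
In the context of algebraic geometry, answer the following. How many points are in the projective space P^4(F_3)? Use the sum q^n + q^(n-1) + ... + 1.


P^4(F_3) has (q^(n+1) - 1)/(q - 1) points.
= 3^4 + 3^3 + 3^2 + 3^1 + 3^0
= 81 + 27 + 9 + 3 + 1
= 121

121


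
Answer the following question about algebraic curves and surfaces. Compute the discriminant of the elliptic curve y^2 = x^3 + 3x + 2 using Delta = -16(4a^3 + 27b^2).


Compute each component:
4a^3 = 4*3^3 = 4*27 = 108
27b^2 = 27*2^2 = 27*4 = 108
4a^3 + 27b^2 = 108 + 108 = 216
Delta = -16*216 = -3456

-3456


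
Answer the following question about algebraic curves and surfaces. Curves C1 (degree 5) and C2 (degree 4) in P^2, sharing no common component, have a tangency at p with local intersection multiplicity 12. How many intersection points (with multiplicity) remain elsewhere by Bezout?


By Bezout's theorem, the total intersection number is d1 * d2.
Total = 5 * 4 = 20
Intersection multiplicity at p = 12
Remaining intersections = 20 - 12 = 8

8


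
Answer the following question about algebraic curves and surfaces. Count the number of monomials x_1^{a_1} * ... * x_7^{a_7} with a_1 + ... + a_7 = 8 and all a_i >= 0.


The number of degree-8 monomials in 7 variables is C(d+n-1, n-1).
= C(8+7-1, 7-1) = C(14, 6)
= 3003

3003


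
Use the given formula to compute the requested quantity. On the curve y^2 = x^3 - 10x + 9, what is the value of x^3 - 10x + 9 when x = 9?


Compute x^3 - 10x + 9 at x = 9:
x^3 = 9^3 = 729
(-10)*x = (-10)*9 = -90
Sum: 729 - 90 + 9 = 648

648


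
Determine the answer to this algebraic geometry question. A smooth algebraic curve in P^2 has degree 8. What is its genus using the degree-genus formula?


Using the genus formula for smooth plane curves:
g = (d-1)(d-2)/2
g = (8-1)(8-2)/2
g = 7*6/2
g = 42/2 = 21

21


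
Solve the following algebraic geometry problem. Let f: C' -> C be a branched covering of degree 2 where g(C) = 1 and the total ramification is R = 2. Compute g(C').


Riemann-Hurwitz formula: 2g' - 2 = d(2g - 2) + R
Given: d = 2, g = 1, R = 2
2g' - 2 = 2*(2*1 - 2) + 2
2g' - 2 = 2*0 + 2
2g' - 2 = 0 + 2 = 2
2g' = 4
g' = 2

2


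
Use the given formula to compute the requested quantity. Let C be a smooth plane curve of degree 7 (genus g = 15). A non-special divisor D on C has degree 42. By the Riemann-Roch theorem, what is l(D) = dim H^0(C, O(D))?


First, compute the genus of a smooth plane curve of degree 7:
g = (d-1)(d-2)/2 = (7-1)(7-2)/2 = 15
For a non-special divisor D (i.e., h^1(D) = 0), Riemann-Roch gives:
l(D) = deg(D) - g + 1
Since deg(D) = 42 >= 2g - 1 = 29, D is non-special.
l(D) = 42 - 15 + 1 = 28

28


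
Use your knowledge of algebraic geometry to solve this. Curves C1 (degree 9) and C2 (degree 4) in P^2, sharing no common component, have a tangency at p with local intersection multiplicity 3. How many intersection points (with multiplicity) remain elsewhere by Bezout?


By Bezout's theorem, the total intersection number is d1 * d2.
Total = 9 * 4 = 36
Intersection multiplicity at p = 3
Remaining intersections = 36 - 3 = 33

33


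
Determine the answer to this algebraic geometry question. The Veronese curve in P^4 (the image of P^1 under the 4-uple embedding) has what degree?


The rational normal curve in P^4 is the image of P^1 under the 4-uple Veronese.
A general hyperplane in P^4 pulls back to a degree-4 form on P^1, which has 4 zeros,
so the curve meets a general hyperplane in 4 points. Degree = 4.

4


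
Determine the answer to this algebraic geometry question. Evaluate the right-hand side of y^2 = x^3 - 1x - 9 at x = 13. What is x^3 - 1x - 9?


Compute x^3 - 1x - 9 at x = 13:
x^3 = 13^3 = 2197
(-1)*x = (-1)*13 = -13
Sum: 2197 - 13 - 9 = 2175

2175


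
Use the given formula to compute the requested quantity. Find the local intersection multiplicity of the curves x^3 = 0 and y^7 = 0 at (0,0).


The intersection multiplicity of V(x^a) and V(y^b) at the origin is:
I(O; V(x^3), V(y^7)) = dim_k(k[x,y]/(x^3, y^7))
A basis for k[x,y]/(x^3, y^7) is the set of monomials x^i * y^j
where 0 <= i < 3 and 0 <= j < 7.
The number of such monomials is 3 * 7 = 21

21


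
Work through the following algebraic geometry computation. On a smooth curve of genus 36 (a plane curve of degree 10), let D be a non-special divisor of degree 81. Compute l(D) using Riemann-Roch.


First, compute the genus of a smooth plane curve of degree 10:
g = (d-1)(d-2)/2 = (10-1)(10-2)/2 = 36
For a non-special divisor D (i.e., h^1(D) = 0), Riemann-Roch gives:
l(D) = deg(D) - g + 1
Since deg(D) = 81 >= 2g - 1 = 71, D is non-special.
l(D) = 81 - 36 + 1 = 46

46


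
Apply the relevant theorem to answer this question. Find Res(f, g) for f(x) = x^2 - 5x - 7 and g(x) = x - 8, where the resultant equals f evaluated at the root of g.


For Res(f, x - c), we evaluate f at x = c.
f(8) = 8^2 - 5*8 - 7
= 64 - 40 - 7
= 24 - 7 = 17
Res(f, g) = 17

17


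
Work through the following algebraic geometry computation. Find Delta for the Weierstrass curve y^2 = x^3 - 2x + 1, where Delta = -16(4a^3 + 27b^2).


Compute each component:
4a^3 = 4*(-2)^3 = 4*(-8) = -32
27b^2 = 27*1^2 = 27*1 = 27
4a^3 + 27b^2 = -32 + 27 = -5
Delta = -16*(-5) = 80

80


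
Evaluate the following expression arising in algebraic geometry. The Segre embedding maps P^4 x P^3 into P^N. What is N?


The Segre embedding maps P^m x P^n into P^N via
all products of coordinates from each factor.
N = (m+1)(n+1) - 1
N = (4+1)(3+1) - 1
N = 5*4 - 1
N = 20 - 1 = 19

19


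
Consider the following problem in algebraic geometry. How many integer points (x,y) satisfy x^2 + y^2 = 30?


Systematically check integer values of x where x^2 <= 30.
For each valid x, check if 30 - x^2 is a perfect square.
Total integer solutions found: 0

0


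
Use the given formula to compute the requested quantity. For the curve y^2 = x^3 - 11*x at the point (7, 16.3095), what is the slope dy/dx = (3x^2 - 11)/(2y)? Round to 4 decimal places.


Using implicit differentiation of y^2 = x^3 - 11*x:
2y * dy/dx = 3x^2 - 11
dy/dx = (3x^2 - 11)/(2y)
Numerator: 3*7^2 - 11 = 136
Denominator: 2*16.3095 = 32.619
dy/dx = 136/32.619 = 4.1693

4.1693


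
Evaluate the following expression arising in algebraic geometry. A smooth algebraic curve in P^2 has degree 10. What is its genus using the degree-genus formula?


Using the genus formula for smooth plane curves:
g = (d-1)(d-2)/2
g = (10-1)(10-2)/2
g = 9*8/2
g = 72/2 = 36

36


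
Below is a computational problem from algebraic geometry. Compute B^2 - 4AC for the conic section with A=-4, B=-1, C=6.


The discriminant of a conic Ax^2 + Bxy + Cy^2 + ... = 0 is B^2 - 4AC.
B^2 = (-1)^2 = 1
4AC = 4*(-4)*6 = -96
Discriminant = 1 + 96 = 97

97


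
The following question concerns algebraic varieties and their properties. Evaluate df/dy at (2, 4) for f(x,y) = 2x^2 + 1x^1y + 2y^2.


df/dy = 1*x^1 + 2*2*y^1
At (2,4): 1*2^1 + 2*2*4^1
= 2 + 16
= 18

18


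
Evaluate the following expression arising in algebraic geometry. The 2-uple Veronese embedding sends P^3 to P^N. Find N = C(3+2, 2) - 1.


The Veronese embedding v_d: P^n -> P^N maps each point to all
degree-d monomials in n+1 homogeneous coordinates.
N = C(n+d, d) - 1
N = C(3+2, 2) - 1
N = C(5, 2) - 1
C(5, 2) = 10
N = 10 - 1 = 9

9


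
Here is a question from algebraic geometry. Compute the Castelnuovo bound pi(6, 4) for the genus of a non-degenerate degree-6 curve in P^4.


Castelnuovo's bound: write d - 1 = m(r-1) + epsilon with 0 <= epsilon < r-1.
d - 1 = 6 - 1 = 5
r - 1 = 4 - 1 = 3
5 = 1*3 + 2, so m = 1, epsilon = 2
pi(d, r) = m(m-1)(r-1)/2 + m*epsilon
= 1*0*3/2 + 1*2
= 0/2 + 2
= 0 + 2 = 2

2


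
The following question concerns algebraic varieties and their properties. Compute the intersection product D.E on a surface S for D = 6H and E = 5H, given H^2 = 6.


Using bilinearity of the intersection pairing on a surface S:
(aH).(bH) = ab * (H.H)
We have H^2 = 6.
D.E = (6H).(5H) = 6*5*6
= 30*6
= 180

180


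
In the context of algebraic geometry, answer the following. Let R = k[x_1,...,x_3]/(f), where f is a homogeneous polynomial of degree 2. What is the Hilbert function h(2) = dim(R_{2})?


For R = k[x_1,...,x_n]/(f) with f homogeneous of degree e:
The Hilbert series is (1 - t^e)/(1 - t)^n.
So h(d) = C(d+n-1, n-1) - C(d-e+n-1, n-1) for d >= e.
With n=3, e=2, d=2:
C(2+3-1, 3-1) = C(4, 2) = 6
C(2-2+3-1, 3-1) = C(2, 2) = 1
h(2) = 6 - 1 = 5

5


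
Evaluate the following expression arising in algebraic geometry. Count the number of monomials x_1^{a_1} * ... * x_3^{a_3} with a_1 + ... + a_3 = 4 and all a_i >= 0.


The number of degree-4 monomials in 3 variables is C(d+n-1, n-1).
= C(4+3-1, 3-1) = C(6, 2)
= 15

15


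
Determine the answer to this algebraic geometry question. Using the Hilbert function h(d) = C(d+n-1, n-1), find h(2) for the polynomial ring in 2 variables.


The Hilbert function for the polynomial ring in 2 variables is:
h(d) = C(d+n-1, n-1)
h(2) = C(2+2-1, 2-1) = C(3, 1)
= 3! / (1! * 2!)
= 3

3


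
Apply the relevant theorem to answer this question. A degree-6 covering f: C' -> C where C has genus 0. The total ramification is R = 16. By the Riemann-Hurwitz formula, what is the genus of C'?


Riemann-Hurwitz formula: 2g' - 2 = d(2g - 2) + R
Given: d = 6, g = 0, R = 16
2g' - 2 = 6*(2*0 - 2) + 16
2g' - 2 = 6*(-2) + 16
2g' - 2 = -12 + 16 = 4
2g' = 6
g' = 3

3


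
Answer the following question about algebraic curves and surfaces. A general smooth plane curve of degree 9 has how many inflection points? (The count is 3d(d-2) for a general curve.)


For a general smooth plane curve C of degree d, the inflection points are
the intersection of C with its Hessian curve, which has degree 3(d-2).
By Bezout, the total intersection number is d * 3(d-2) = 9 * 21 = 189.
For a general curve every flex is ordinary, so each contributes
multiplicity 1 to C·Hess(C), and the number of distinct inflection
points is 3d(d-2).
Inflection points = 3*9*(9-2) = 3*9*7 = 189

189


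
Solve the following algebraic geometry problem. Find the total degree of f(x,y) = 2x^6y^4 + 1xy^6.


Examine each term for its total degree (sum of exponents).
  Term '2x^6y^4' has total degree 6+4 = 10.
  Term '1xy^6' has total degree 1+6 = 7.
The maximum total degree among all terms is 10.

10


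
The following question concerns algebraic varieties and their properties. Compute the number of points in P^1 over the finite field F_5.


P^1(F_5) has (q^(n+1) - 1)/(q - 1) points.
= 5^1 + 5^0
= 5 + 1
= 6

6


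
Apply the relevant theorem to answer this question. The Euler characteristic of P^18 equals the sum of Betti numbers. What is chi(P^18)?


The complex projective space P^18 has one cell in each even real dimension 0, 2, ..., 36.
The cohomology groups are H^{2k}(P^18) = Z for k = 0,...,18, and 0 otherwise.
Euler characteristic = sum of Betti numbers = 1 per even-dimensional cohomology group.
chi(P^18) = 18 + 1 = 19

19


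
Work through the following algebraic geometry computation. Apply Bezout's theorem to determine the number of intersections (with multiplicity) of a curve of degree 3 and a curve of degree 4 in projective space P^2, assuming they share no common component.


Bezout's theorem states the intersection count equals the product of degrees.
Intersection count = 3 * 4 = 12

12


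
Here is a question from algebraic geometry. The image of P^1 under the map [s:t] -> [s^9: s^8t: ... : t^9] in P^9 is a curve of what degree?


The rational normal curve in P^9 is the image of P^1 under the 9-uple Veronese.
A general hyperplane in P^9 pulls back to a degree-9 form on P^1, which has 9 zeros,
so the curve meets a general hyperplane in 9 points. Degree = 9.

9


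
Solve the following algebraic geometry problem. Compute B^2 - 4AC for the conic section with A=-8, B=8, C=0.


The discriminant of a conic Ax^2 + Bxy + Cy^2 + ... = 0 is B^2 - 4AC.
B^2 = 8^2 = 64
4AC = 4*(-8)*0 = 0
Discriminant = 64 + 0 = 64

64


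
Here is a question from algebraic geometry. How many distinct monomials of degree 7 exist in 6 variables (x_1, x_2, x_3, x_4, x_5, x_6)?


The number of degree-7 monomials in 6 variables is C(d+n-1, n-1).
= C(7+6-1, 6-1) = C(12, 5)
= 792

792


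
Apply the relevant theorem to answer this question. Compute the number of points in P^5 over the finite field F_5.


P^5(F_5) has (q^(n+1) - 1)/(q - 1) points.
= 5^5 + 5^4 + 5^3 + 5^2 + 5^1 + 5^0
= 3125 + 625 + 125 + 25 + 5 + 1
= 3906

3906


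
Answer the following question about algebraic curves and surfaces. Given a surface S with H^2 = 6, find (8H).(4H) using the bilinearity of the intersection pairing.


Using bilinearity of the intersection pairing on a surface S:
(aH).(bH) = ab * (H.H)
We have H^2 = 6.
D.E = (8H).(4H) = 8*4*6
= 32*6
= 192

192


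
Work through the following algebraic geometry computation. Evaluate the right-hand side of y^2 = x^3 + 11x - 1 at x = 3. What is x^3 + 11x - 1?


Compute x^3 + 11x - 1 at x = 3:
x^3 = 3^3 = 27
11*x = 11*3 = 33
Sum: 27 + 33 - 1 = 59

59


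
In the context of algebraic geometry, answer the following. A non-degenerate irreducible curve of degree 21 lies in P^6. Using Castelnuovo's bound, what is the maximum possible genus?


Castelnuovo's bound: write d - 1 = m(r-1) + epsilon with 0 <= epsilon < r-1.
d - 1 = 21 - 1 = 20
r - 1 = 6 - 1 = 5
20 = 4*5 + 0, so m = 4, epsilon = 0
pi(d, r) = m(m-1)(r-1)/2 + m*epsilon
= 4*3*5/2 + 4*0
= 60/2 + 0
= 30 + 0 = 30

30


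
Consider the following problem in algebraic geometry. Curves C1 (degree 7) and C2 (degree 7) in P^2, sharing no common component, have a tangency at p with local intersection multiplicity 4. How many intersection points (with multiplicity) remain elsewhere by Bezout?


By Bezout's theorem, the total intersection number is d1 * d2.
Total = 7 * 7 = 49
Intersection multiplicity at p = 4
Remaining intersections = 49 - 4 = 45

45


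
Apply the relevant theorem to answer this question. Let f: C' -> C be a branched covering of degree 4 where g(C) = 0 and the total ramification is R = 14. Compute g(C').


Riemann-Hurwitz formula: 2g' - 2 = d(2g - 2) + R
Given: d = 4, g = 0, R = 14
2g' - 2 = 4*(2*0 - 2) + 14
2g' - 2 = 4*(-2) + 14
2g' - 2 = -8 + 14 = 6
2g' = 8
g' = 4

4


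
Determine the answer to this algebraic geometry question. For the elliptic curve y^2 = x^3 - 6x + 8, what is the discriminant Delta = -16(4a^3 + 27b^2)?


Compute each component:
4a^3 = 4*(-6)^3 = 4*(-216) = -864
27b^2 = 27*8^2 = 27*64 = 1728
4a^3 + 27b^2 = -864 + 1728 = 864
Delta = -16*864 = -13824

-13824


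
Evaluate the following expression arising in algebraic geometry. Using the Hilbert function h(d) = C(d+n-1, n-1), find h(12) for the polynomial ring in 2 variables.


The Hilbert function for the polynomial ring in 2 variables is:
h(d) = C(d+n-1, n-1)
h(12) = C(12+2-1, 2-1) = C(13, 1)
= 13! / (1! * 12!)
= 13

13


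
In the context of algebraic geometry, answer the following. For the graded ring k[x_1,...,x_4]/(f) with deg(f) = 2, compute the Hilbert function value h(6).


For R = k[x_1,...,x_n]/(f) with f homogeneous of degree e:
The Hilbert series is (1 - t^e)/(1 - t)^n.
So h(d) = C(d+n-1, n-1) - C(d-e+n-1, n-1) for d >= e.
With n=4, e=2, d=6:
C(6+4-1, 4-1) = C(9, 3) = 84
C(6-2+4-1, 4-1) = C(7, 3) = 35
h(6) = 84 - 35 = 49

49


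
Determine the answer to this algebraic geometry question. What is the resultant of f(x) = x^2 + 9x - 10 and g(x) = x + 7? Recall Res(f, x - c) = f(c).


For Res(f, x - c), we evaluate f at x = c.
f(-7) = (-7)^2 + 9*(-7) - 10
= 49 - 63 - 10
= -14 - 10 = -24
Res(f, g) = -24

-24


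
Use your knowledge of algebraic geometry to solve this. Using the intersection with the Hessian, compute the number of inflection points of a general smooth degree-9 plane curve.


For a general smooth plane curve C of degree d, the inflection points are
the intersection of C with its Hessian curve, which has degree 3(d-2).
By Bezout, the total intersection number is d * 3(d-2) = 9 * 21 = 189.
For a general curve every flex is ordinary, so each contributes
multiplicity 1 to C·Hess(C), and the number of distinct inflection
points is 3d(d-2).
Inflection points = 3*9*(9-2) = 3*9*7 = 189

189


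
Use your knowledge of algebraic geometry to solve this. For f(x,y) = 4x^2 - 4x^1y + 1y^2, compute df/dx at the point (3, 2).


df/dx = 2*4*x^1 + 1*(-4)*x^0*y
At (3,2): 2*4*3^1 + 1*(-4)*3^0*2
= 24 - 8
= 16

16


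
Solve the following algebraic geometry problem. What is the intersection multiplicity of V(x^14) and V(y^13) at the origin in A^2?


The intersection multiplicity of V(x^a) and V(y^b) at the origin is:
I(O; V(x^14), V(y^13)) = dim_k(k[x,y]/(x^14, y^13))
A basis for k[x,y]/(x^14, y^13) is the set of monomials x^i * y^j
where 0 <= i < 14 and 0 <= j < 13.
The number of such monomials is 14 * 13 = 182

182


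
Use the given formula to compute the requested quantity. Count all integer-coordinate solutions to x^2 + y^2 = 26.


Systematically check integer values of x where x^2 <= 26.
For each valid x, check if 26 - x^2 is a perfect square.
x=1: 26 - 1 = 25, sqrt = 5 (valid)
x=5: 26 - 25 = 1, sqrt = 1 (valid)
Total integer solutions found: 8

8


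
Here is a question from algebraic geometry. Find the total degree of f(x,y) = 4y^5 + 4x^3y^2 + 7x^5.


Examine each term for its total degree (sum of exponents).
  Term '4y^5' has total degree 0+5 = 5.
  Term '4x^3y^2' has total degree 3+2 = 5.
  Term '7x^5' has total degree 5+0 = 5.
The maximum total degree among all terms is 5.

5


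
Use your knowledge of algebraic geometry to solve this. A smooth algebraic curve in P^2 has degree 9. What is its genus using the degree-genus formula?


Using the genus formula for smooth plane curves:
g = (d-1)(d-2)/2
g = (9-1)(9-2)/2
g = 8*7/2
g = 56/2 = 28

28


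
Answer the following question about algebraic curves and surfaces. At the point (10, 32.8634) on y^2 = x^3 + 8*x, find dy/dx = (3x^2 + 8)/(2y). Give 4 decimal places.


Using implicit differentiation of y^2 = x^3 + 8*x:
2y * dy/dx = 3x^2 + 8
dy/dx = (3x^2 + 8)/(2y)
Numerator: 3*10^2 + 8 = 308
Denominator: 2*32.8634 = 65.7268
dy/dx = 308/65.7268 = 4.6861

4.6861
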